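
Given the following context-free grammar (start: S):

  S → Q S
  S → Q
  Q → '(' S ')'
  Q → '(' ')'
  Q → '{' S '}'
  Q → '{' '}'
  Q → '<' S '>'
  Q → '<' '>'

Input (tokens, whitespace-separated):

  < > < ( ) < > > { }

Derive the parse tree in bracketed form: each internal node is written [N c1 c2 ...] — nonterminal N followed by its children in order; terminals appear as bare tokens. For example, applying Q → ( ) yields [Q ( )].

S
Q S
< > S
< > Q S
< > < S > S
< > < Q S > S
< > < ( ) S > S
< > < ( ) Q > S
< > < ( ) < > > S
< > < ( ) < > > Q
< > < ( ) < > > { }

[S [Q < >] [S [Q < [S [Q ( )] [S [Q < >]]] >] [S [Q { }]]]]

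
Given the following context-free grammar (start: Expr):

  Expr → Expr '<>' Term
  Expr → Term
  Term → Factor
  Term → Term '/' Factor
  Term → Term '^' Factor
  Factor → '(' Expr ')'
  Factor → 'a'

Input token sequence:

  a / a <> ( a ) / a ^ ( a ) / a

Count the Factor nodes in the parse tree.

[Expr [Expr [Term [Term [Factor a]] / [Factor a]]] <> [Term [Term [Term [Term [Factor ( [Expr [Term [Factor a]]] )]] / [Factor a]] ^ [Factor ( [Expr [Term [Factor a]]] )]] / [Factor a]]]

8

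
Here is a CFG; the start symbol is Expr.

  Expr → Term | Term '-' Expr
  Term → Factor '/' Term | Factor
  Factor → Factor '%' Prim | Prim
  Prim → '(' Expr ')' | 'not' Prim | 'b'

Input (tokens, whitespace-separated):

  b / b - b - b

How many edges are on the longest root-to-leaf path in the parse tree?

6

[Expr [Term [Factor [Prim b]] / [Term [Factor [Prim b]]]] - [Expr [Term [Factor [Prim b]]] - [Expr [Term [Factor [Prim b]]]]]]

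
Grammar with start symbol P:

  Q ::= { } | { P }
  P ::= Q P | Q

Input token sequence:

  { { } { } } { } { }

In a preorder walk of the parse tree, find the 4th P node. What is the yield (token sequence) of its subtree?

[P [Q { [P [Q { }] [P [Q { }]]] }] [P [Q { }] [P [Q { }]]]]

{ } { }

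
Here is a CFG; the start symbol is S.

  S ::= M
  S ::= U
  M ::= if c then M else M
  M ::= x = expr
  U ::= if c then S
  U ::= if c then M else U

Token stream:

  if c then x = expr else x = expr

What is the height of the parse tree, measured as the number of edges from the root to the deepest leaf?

3

[S [M if c then [M x = expr] else [M x = expr]]]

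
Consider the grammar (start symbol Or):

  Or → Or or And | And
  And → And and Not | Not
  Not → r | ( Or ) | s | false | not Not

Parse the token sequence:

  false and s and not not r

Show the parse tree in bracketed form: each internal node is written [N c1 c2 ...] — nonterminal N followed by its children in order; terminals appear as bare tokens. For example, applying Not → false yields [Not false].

Or
And
And and Not
And and Not and Not
Not and Not and Not
false and Not and Not
false and s and Not
false and s and not Not
false and s and not not Not
false and s and not not r

[Or [And [And [And [Not false]] and [Not s]] and [Not not [Not not [Not r]]]]]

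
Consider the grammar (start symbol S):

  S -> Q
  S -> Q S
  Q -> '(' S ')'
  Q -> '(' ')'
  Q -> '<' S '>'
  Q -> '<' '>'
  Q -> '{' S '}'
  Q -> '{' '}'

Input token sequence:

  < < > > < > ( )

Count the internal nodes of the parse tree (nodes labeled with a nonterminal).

8

[S [Q < [S [Q < >]] >] [S [Q < >] [S [Q ( )]]]]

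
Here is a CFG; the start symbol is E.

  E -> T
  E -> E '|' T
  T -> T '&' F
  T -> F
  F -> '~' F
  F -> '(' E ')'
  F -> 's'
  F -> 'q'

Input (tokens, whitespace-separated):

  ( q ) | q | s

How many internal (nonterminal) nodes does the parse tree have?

[E [E [E [T [F ( [E [T [F q]]] )]]] | [T [F q]]] | [T [F s]]]

12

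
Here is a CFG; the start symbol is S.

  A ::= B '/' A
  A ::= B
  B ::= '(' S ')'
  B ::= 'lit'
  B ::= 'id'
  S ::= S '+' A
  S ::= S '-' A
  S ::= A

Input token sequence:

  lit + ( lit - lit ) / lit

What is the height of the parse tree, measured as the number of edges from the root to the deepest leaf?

[S [S [A [B lit]]] + [A [B ( [S [S [A [B lit]]] - [A [B lit]]] )] / [A [B lit]]]]

7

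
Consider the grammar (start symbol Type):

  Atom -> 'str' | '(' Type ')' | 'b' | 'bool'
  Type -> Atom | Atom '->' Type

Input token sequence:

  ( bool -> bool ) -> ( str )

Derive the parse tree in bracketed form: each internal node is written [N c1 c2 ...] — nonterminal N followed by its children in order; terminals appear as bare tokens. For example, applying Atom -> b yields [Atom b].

[Type [Atom ( [Type [Atom bool] -> [Type [Atom bool]]] )] -> [Type [Atom ( [Type [Atom str]] )]]]

Type
Atom -> Type
( Type ) -> Type
( Atom -> Type ) -> Type
( bool -> Type ) -> Type
( bool -> Atom ) -> Type
( bool -> bool ) -> Type
( bool -> bool ) -> Atom
( bool -> bool ) -> ( Type )
( bool -> bool ) -> ( Atom )
( bool -> bool ) -> ( str )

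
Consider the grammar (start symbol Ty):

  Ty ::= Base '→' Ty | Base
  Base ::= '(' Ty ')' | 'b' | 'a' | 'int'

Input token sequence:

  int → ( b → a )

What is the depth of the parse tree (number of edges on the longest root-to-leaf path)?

6

[Ty [Base int] → [Ty [Base ( [Ty [Base b] → [Ty [Base a]]] )]]]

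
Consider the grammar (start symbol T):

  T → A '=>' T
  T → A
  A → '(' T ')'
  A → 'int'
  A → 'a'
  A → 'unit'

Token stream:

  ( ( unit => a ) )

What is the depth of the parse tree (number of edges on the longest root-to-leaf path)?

7

[T [A ( [T [A ( [T [A unit] => [T [A a]]] )]] )]]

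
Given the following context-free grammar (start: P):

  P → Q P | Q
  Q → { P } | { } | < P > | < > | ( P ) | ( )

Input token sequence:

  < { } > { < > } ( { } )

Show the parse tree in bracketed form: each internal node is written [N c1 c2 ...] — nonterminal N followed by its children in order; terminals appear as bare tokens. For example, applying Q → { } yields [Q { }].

P
Q P
< P > P
< Q > P
< { } > P
< { } > Q P
< { } > { P } P
< { } > { Q } P
< { } > { < > } P
< { } > { < > } Q
< { } > { < > } ( P )
< { } > { < > } ( Q )
< { } > { < > } ( { } )

[P [Q < [P [Q { }]] >] [P [Q { [P [Q < >]] }] [P [Q ( [P [Q { }]] )]]]]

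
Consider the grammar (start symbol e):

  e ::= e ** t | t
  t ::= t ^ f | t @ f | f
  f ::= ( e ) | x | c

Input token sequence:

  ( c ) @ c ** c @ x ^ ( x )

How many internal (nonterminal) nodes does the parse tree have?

18

[e [e [t [t [f ( [e [t [f c]]] )]] @ [f c]]] ** [t [t [t [f c]] @ [f x]] ^ [f ( [e [t [f x]]] )]]]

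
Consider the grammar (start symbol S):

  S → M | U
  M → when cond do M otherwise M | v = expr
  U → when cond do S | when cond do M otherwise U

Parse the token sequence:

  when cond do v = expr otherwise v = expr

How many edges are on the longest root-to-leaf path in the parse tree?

[S [M when cond do [M v = expr] otherwise [M v = expr]]]

3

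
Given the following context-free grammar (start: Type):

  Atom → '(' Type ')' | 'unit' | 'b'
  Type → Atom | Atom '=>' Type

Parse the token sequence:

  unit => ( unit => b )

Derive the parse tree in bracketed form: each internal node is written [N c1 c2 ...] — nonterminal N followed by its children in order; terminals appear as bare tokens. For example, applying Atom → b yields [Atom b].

[Type [Atom unit] => [Type [Atom ( [Type [Atom unit] => [Type [Atom b]]] )]]]

Type
Atom => Type
unit => Type
unit => Atom
unit => ( Type )
unit => ( Atom => Type )
unit => ( unit => Type )
unit => ( unit => Atom )
unit => ( unit => b )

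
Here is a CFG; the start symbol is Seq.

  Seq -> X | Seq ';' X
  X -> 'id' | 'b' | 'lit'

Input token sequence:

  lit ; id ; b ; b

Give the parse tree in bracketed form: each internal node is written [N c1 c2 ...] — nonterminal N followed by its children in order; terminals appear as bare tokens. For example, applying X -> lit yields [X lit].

Seq
Seq ; X
Seq ; X ; X
Seq ; X ; X ; X
X ; X ; X ; X
lit ; X ; X ; X
lit ; id ; X ; X
lit ; id ; b ; X
lit ; id ; b ; b

[Seq [Seq [Seq [Seq [X lit]] ; [X id]] ; [X b]] ; [X b]]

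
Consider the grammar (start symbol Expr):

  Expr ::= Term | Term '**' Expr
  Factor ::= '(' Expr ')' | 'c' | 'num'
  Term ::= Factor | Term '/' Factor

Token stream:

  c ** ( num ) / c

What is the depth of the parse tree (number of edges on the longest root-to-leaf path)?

8

[Expr [Term [Factor c]] ** [Expr [Term [Term [Factor ( [Expr [Term [Factor num]]] )]] / [Factor c]]]]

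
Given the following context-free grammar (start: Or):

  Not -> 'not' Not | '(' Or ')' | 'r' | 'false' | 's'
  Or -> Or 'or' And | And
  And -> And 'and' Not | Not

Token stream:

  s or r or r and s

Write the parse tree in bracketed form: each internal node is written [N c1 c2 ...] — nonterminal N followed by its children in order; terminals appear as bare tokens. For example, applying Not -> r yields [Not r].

[Or [Or [Or [And [Not s]]] or [And [Not r]]] or [And [And [Not r]] and [Not s]]]

Or
Or or And
Or or And or And
And or And or And
Not or And or And
s or And or And
s or Not or And
s or r or And
s or r or And and Not
s or r or Not and Not
s or r or r and Not
s or r or r and s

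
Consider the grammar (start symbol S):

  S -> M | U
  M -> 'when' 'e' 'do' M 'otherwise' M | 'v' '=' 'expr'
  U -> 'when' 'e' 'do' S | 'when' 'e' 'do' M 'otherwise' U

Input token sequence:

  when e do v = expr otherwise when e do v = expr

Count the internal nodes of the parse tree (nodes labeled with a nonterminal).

[S [U when e do [M v = expr] otherwise [U when e do [S [M v = expr]]]]]

6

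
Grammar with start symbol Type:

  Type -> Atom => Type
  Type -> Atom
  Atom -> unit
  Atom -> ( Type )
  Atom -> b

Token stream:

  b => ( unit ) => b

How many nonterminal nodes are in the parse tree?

8

[Type [Atom b] => [Type [Atom ( [Type [Atom unit]] )] => [Type [Atom b]]]]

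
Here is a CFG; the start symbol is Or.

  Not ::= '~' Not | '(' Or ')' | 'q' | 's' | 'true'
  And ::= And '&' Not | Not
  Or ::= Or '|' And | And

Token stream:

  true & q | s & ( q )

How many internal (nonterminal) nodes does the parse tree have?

13

[Or [Or [And [And [Not true]] & [Not q]]] | [And [And [Not s]] & [Not ( [Or [And [Not q]]] )]]]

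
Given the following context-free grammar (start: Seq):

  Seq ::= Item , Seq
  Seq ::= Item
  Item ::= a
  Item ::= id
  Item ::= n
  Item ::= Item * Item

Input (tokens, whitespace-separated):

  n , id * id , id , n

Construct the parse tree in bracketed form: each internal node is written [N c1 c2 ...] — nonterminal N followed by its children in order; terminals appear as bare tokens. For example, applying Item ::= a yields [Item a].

Seq
Item , Seq
n , Seq
n , Item , Seq
n , Item * Item , Seq
n , id * Item , Seq
n , id * id , Seq
n , id * id , Item , Seq
n , id * id , id , Seq
n , id * id , id , Item
n , id * id , id , n

[Seq [Item n] , [Seq [Item [Item id] * [Item id]] , [Seq [Item id] , [Seq [Item n]]]]]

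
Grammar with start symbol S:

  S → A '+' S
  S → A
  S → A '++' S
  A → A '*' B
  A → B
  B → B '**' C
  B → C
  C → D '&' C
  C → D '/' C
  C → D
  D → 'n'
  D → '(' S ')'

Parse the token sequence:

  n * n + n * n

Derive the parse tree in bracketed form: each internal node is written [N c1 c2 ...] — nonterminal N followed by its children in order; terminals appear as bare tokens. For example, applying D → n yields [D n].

S
A + S
A * B + S
B * B + S
C * B + S
D * B + S
n * B + S
n * C + S
n * D + S
n * n + S
n * n + A
n * n + A * B
n * n + B * B
n * n + C * B
n * n + D * B
n * n + n * B
n * n + n * C
n * n + n * D
n * n + n * n

[S [A [A [B [C [D n]]]] * [B [C [D n]]]] + [S [A [A [B [C [D n]]]] * [B [C [D n]]]]]]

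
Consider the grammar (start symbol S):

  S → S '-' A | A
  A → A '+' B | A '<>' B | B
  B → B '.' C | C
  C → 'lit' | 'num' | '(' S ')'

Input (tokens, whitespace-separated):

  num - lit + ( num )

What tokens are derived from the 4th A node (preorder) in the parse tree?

num

[S [S [A [B [C num]]]] - [A [A [B [C lit]]] + [B [C ( [S [A [B [C num]]]] )]]]]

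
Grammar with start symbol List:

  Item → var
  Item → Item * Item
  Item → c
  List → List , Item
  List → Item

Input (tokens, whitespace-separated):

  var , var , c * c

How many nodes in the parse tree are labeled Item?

5

[List [List [List [Item var]] , [Item var]] , [Item [Item c] * [Item c]]]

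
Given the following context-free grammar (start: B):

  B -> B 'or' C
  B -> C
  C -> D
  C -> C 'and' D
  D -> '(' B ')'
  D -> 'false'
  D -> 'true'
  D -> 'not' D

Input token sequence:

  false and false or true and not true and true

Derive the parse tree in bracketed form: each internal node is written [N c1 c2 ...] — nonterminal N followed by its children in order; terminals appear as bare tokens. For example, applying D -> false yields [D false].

B
B or C
C or C
C and D or C
D and D or C
false and D or C
false and false or C
false and false or C and D
false and false or C and D and D
false and false or D and D and D
false and false or true and D and D
false and false or true and not D and D
false and false or true and not true and D
false and false or true and not true and true

[B [B [C [C [D false]] and [D false]]] or [C [C [C [D true]] and [D not [D true]]] and [D true]]]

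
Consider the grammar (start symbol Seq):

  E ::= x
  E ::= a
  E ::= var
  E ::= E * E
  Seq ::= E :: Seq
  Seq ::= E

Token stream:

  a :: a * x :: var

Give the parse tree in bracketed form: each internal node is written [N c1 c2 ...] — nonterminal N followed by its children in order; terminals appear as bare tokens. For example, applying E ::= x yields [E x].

Seq
E :: Seq
a :: Seq
a :: E :: Seq
a :: E * E :: Seq
a :: a * E :: Seq
a :: a * x :: Seq
a :: a * x :: E
a :: a * x :: var

[Seq [E a] :: [Seq [E [E a] * [E x]] :: [Seq [E var]]]]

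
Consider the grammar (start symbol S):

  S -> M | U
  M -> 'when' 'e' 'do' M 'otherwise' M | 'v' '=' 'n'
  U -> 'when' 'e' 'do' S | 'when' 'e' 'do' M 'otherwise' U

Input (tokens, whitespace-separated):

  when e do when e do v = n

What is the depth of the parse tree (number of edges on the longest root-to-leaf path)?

[S [U when e do [S [U when e do [S [M v = n]]]]]]

6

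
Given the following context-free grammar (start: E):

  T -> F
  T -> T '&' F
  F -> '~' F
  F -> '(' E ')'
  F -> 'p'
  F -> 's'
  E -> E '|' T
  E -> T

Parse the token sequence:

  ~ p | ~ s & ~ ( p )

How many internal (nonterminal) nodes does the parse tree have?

14

[E [E [T [F ~ [F p]]]] | [T [T [F ~ [F s]]] & [F ~ [F ( [E [T [F p]]] )]]]]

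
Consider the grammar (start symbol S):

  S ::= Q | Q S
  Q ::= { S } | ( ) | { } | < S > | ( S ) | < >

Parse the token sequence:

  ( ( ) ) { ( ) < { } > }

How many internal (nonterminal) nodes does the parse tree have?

[S [Q ( [S [Q ( )]] )] [S [Q { [S [Q ( )] [S [Q < [S [Q { }]] >]]] }]]]

12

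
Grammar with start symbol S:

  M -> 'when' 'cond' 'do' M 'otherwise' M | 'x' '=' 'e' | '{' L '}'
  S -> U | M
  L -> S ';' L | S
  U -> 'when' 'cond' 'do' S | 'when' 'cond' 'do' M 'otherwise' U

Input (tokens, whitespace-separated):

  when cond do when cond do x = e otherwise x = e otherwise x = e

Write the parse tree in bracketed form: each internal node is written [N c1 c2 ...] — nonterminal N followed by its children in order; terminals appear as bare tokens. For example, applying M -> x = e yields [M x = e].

[S [M when cond do [M when cond do [M x = e] otherwise [M x = e]] otherwise [M x = e]]]

S
M
when cond do M otherwise M
when cond do when cond do M otherwise M otherwise M
when cond do when cond do x = e otherwise M otherwise M
when cond do when cond do x = e otherwise x = e otherwise M
when cond do when cond do x = e otherwise x = e otherwise x = e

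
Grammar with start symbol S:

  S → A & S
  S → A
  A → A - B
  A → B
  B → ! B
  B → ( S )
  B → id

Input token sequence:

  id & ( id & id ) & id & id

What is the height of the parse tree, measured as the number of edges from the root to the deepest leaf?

[S [A [B id]] & [S [A [B ( [S [A [B id]] & [S [A [B id]]]] )]] & [S [A [B id]] & [S [A [B id]]]]]]

8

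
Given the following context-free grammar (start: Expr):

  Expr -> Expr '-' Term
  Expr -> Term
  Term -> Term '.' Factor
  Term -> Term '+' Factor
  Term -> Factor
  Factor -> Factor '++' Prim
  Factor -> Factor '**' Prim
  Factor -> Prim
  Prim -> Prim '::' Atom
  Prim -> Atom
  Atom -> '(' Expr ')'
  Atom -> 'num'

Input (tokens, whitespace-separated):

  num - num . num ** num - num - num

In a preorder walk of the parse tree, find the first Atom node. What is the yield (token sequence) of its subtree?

num

[Expr [Expr [Expr [Expr [Term [Factor [Prim [Atom num]]]]] - [Term [Term [Factor [Prim [Atom num]]]] . [Factor [Factor [Prim [Atom num]]] ** [Prim [Atom num]]]]] - [Term [Factor [Prim [Atom num]]]]] - [Term [Factor [Prim [Atom num]]]]]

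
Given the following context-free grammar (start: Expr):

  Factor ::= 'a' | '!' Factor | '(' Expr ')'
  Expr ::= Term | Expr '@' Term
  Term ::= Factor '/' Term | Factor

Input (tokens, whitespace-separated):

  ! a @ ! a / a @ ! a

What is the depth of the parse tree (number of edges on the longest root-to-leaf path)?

[Expr [Expr [Expr [Term [Factor ! [Factor a]]]] @ [Term [Factor ! [Factor a]] / [Term [Factor a]]]] @ [Term [Factor ! [Factor a]]]]

6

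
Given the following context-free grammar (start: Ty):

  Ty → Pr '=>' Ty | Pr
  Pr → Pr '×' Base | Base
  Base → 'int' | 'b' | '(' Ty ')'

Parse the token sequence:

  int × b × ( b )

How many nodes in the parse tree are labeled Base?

4

[Ty [Pr [Pr [Pr [Base int]] × [Base b]] × [Base ( [Ty [Pr [Base b]]] )]]]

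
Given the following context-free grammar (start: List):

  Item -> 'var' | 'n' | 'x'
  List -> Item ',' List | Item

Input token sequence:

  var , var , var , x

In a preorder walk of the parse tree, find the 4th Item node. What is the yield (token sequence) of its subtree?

x

[List [Item var] , [List [Item var] , [List [Item var] , [List [Item x]]]]]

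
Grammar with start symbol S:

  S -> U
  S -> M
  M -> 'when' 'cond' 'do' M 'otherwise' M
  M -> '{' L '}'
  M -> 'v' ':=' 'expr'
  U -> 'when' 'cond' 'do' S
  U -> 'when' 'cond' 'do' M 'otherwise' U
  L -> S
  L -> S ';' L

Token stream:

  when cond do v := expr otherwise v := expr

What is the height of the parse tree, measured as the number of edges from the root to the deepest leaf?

3

[S [M when cond do [M v := expr] otherwise [M v := expr]]]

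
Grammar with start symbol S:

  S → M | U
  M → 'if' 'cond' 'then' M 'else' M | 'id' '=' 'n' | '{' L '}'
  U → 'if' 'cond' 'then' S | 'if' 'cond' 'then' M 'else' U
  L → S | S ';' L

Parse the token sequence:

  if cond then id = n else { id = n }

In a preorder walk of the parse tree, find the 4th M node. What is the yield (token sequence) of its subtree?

id = n

[S [M if cond then [M id = n] else [M { [L [S [M id = n]]] }]]]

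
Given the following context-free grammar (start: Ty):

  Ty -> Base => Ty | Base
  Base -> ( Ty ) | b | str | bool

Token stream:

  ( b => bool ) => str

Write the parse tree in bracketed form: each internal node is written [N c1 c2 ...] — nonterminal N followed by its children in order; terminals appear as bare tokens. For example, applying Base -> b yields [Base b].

Ty
Base => Ty
( Ty ) => Ty
( Base => Ty ) => Ty
( b => Ty ) => Ty
( b => Base ) => Ty
( b => bool ) => Ty
( b => bool ) => Base
( b => bool ) => str

[Ty [Base ( [Ty [Base b] => [Ty [Base bool]]] )] => [Ty [Base str]]]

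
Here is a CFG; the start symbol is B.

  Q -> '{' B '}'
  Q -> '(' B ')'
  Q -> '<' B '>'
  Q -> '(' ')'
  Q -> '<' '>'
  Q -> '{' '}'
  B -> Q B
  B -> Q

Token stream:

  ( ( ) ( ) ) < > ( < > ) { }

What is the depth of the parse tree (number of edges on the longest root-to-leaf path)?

[B [Q ( [B [Q ( )] [B [Q ( )]]] )] [B [Q < >] [B [Q ( [B [Q < >]] )] [B [Q { }]]]]]

6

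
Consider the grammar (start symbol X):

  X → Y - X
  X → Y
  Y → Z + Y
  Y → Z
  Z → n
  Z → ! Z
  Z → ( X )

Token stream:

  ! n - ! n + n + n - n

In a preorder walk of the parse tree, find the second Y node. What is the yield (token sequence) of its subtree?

[X [Y [Z ! [Z n]]] - [X [Y [Z ! [Z n]] + [Y [Z n] + [Y [Z n]]]] - [X [Y [Z n]]]]]

! n + n + n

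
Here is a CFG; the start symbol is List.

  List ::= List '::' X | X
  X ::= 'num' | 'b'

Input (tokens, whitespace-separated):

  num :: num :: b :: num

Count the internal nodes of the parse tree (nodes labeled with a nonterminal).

8

[List [List [List [List [X num]] :: [X num]] :: [X b]] :: [X num]]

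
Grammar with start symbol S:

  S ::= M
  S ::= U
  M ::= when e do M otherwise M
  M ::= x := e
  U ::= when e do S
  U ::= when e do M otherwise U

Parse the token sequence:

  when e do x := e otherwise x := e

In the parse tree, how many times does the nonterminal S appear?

1

[S [M when e do [M x := e] otherwise [M x := e]]]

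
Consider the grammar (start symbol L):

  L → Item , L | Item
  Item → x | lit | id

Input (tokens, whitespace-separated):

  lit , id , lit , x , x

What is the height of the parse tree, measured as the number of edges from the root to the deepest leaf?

6

[L [Item lit] , [L [Item id] , [L [Item lit] , [L [Item x] , [L [Item x]]]]]]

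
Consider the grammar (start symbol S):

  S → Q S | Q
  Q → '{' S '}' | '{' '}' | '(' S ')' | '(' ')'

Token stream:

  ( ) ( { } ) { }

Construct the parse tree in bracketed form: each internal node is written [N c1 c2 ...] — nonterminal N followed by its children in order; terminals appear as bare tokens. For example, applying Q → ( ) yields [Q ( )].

S
Q S
( ) S
( ) Q S
( ) ( S ) S
( ) ( Q ) S
( ) ( { } ) S
( ) ( { } ) Q
( ) ( { } ) { }

[S [Q ( )] [S [Q ( [S [Q { }]] )] [S [Q { }]]]]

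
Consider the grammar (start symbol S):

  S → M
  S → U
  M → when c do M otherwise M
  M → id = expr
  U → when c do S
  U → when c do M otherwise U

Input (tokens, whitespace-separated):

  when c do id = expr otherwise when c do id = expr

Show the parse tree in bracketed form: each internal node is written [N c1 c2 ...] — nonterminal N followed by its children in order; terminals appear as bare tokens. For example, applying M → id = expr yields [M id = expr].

S
U
when c do M otherwise U
when c do id = expr otherwise U
when c do id = expr otherwise when c do S
when c do id = expr otherwise when c do M
when c do id = expr otherwise when c do id = expr

[S [U when c do [M id = expr] otherwise [U when c do [S [M id = expr]]]]]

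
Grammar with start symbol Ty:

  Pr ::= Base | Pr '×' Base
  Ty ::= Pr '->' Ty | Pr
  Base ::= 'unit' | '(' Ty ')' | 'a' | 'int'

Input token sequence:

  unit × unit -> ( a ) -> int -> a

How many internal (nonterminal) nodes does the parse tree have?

17

[Ty [Pr [Pr [Base unit]] × [Base unit]] -> [Ty [Pr [Base ( [Ty [Pr [Base a]]] )]] -> [Ty [Pr [Base int]] -> [Ty [Pr [Base a]]]]]]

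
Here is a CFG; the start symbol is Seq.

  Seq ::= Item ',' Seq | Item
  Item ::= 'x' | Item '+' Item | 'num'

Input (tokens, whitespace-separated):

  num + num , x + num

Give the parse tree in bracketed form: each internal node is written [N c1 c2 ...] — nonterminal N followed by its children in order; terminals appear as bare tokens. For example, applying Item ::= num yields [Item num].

Seq
Item , Seq
Item + Item , Seq
num + Item , Seq
num + num , Seq
num + num , Item
num + num , Item + Item
num + num , x + Item
num + num , x + num

[Seq [Item [Item num] + [Item num]] , [Seq [Item [Item x] + [Item num]]]]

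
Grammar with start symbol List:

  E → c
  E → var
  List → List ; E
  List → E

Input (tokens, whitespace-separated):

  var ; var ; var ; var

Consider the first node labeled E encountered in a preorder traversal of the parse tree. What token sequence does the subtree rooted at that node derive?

[List [List [List [List [E var]] ; [E var]] ; [E var]] ; [E var]]

var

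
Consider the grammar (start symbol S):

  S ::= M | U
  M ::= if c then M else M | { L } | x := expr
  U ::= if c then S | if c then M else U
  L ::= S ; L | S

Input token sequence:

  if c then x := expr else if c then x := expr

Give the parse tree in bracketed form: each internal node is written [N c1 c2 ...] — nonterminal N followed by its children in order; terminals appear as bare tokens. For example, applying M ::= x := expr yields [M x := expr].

S
U
if c then M else U
if c then x := expr else U
if c then x := expr else if c then S
if c then x := expr else if c then M
if c then x := expr else if c then x := expr

[S [U if c then [M x := expr] else [U if c then [S [M x := expr]]]]]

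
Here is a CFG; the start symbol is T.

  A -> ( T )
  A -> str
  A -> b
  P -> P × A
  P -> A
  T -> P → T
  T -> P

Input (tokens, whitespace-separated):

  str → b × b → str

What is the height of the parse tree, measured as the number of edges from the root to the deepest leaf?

[T [P [A str]] → [T [P [P [A b]] × [A b]] → [T [P [A str]]]]]

5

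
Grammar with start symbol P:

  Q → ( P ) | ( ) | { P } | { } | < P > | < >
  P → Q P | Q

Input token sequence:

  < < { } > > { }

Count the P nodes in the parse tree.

[P [Q < [P [Q < [P [Q { }]] >]] >] [P [Q { }]]]

4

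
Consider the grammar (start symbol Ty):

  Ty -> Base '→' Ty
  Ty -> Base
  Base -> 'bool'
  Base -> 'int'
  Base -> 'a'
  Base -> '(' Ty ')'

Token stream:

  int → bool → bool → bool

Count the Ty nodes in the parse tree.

[Ty [Base int] → [Ty [Base bool] → [Ty [Base bool] → [Ty [Base bool]]]]]

4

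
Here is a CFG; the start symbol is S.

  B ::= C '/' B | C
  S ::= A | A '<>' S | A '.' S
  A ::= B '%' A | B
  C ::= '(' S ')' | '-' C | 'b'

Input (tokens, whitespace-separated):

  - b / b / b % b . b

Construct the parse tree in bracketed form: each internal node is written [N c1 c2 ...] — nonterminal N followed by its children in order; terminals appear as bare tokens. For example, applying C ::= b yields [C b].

S
A . S
B % A . S
C / B % A . S
- C / B % A . S
- b / B % A . S
- b / C / B % A . S
- b / b / B % A . S
- b / b / C % A . S
- b / b / b % A . S
- b / b / b % B . S
- b / b / b % C . S
- b / b / b % b . S
- b / b / b % b . A
- b / b / b % b . B
- b / b / b % b . C
- b / b / b % b . b

[S [A [B [C - [C b]] / [B [C b] / [B [C b]]]] % [A [B [C b]]]] . [S [A [B [C b]]]]]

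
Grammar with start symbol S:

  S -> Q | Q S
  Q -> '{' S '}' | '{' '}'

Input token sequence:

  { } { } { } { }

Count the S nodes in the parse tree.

[S [Q { }] [S [Q { }] [S [Q { }] [S [Q { }]]]]]

4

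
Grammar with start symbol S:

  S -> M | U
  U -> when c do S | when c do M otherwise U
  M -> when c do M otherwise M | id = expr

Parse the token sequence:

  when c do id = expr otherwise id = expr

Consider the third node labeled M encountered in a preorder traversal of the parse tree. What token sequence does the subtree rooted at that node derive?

[S [M when c do [M id = expr] otherwise [M id = expr]]]

id = expr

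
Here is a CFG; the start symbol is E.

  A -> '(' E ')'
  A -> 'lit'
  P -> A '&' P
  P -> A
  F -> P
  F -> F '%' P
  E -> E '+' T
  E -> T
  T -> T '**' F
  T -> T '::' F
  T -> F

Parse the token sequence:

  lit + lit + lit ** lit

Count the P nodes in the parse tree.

[E [E [E [T [F [P [A lit]]]]] + [T [F [P [A lit]]]]] + [T [T [F [P [A lit]]]] ** [F [P [A lit]]]]]

4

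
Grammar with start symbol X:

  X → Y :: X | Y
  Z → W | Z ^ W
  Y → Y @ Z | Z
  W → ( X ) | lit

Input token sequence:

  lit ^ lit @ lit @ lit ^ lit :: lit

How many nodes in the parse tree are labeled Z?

6

[X [Y [Y [Y [Z [Z [W lit]] ^ [W lit]]] @ [Z [W lit]]] @ [Z [Z [W lit]] ^ [W lit]]] :: [X [Y [Z [W lit]]]]]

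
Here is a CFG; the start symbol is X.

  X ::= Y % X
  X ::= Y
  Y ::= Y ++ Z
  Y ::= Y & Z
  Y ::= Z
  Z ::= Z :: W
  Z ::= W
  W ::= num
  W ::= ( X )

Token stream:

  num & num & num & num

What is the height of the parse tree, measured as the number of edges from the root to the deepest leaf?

[X [Y [Y [Y [Y [Z [W num]]] & [Z [W num]]] & [Z [W num]]] & [Z [W num]]]]

7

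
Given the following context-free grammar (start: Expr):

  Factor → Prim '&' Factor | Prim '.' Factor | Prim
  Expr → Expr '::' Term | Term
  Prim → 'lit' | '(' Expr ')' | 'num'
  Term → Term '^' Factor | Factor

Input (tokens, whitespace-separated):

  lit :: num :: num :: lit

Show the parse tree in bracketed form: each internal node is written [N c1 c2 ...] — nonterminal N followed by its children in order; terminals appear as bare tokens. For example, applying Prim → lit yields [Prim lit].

[Expr [Expr [Expr [Expr [Term [Factor [Prim lit]]]] :: [Term [Factor [Prim num]]]] :: [Term [Factor [Prim num]]]] :: [Term [Factor [Prim lit]]]]

Expr
Expr :: Term
Expr :: Term :: Term
Expr :: Term :: Term :: Term
Term :: Term :: Term :: Term
Factor :: Term :: Term :: Term
Prim :: Term :: Term :: Term
lit :: Term :: Term :: Term
lit :: Factor :: Term :: Term
lit :: Prim :: Term :: Term
lit :: num :: Term :: Term
lit :: num :: Factor :: Term
lit :: num :: Prim :: Term
lit :: num :: num :: Term
lit :: num :: num :: Factor
lit :: num :: num :: Prim
lit :: num :: num :: lit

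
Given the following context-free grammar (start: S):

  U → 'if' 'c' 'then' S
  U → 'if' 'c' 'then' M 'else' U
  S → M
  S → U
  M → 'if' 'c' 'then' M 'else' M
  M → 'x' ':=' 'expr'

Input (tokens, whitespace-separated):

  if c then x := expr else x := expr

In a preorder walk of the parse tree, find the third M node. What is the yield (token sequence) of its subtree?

[S [M if c then [M x := expr] else [M x := expr]]]

x := expr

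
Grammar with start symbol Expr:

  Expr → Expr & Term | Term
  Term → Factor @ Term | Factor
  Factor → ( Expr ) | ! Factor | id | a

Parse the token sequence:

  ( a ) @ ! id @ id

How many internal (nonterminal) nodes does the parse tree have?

[Expr [Term [Factor ( [Expr [Term [Factor a]]] )] @ [Term [Factor ! [Factor id]] @ [Term [Factor id]]]]]

11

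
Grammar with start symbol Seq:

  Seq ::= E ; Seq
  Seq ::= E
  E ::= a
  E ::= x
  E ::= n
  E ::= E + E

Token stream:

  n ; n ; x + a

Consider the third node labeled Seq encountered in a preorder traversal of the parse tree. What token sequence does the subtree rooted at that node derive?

[Seq [E n] ; [Seq [E n] ; [Seq [E [E x] + [E a]]]]]

x + a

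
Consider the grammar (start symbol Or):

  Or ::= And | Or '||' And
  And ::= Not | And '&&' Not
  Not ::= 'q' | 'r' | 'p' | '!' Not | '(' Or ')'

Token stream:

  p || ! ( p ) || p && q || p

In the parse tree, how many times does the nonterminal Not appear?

[Or [Or [Or [Or [And [Not p]]] || [And [Not ! [Not ( [Or [And [Not p]]] )]]]] || [And [And [Not p]] && [Not q]]] || [And [Not p]]]

7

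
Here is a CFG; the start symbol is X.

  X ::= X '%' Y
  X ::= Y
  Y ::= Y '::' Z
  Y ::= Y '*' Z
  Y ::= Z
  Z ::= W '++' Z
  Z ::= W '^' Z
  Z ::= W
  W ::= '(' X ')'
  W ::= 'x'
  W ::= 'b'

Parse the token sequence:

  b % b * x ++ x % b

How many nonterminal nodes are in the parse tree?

[X [X [X [Y [Z [W b]]]] % [Y [Y [Z [W b]]] * [Z [W x] ++ [Z [W x]]]]] % [Y [Z [W b]]]]

17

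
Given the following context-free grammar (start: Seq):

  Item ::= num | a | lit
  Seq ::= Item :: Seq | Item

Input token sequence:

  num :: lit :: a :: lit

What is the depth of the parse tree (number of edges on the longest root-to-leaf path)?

[Seq [Item num] :: [Seq [Item lit] :: [Seq [Item a] :: [Seq [Item lit]]]]]

5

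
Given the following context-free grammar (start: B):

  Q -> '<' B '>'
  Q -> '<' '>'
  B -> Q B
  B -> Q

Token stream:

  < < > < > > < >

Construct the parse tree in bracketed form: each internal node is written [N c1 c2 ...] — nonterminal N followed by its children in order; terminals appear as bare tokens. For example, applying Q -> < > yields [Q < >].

[B [Q < [B [Q < >] [B [Q < >]]] >] [B [Q < >]]]

B
Q B
< B > B
< Q B > B
< < > B > B
< < > Q > B
< < > < > > B
< < > < > > Q
< < > < > > < >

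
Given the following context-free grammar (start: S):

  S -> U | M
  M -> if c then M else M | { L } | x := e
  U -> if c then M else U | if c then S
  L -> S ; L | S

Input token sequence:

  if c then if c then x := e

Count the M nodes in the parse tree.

[S [U if c then [S [U if c then [S [M x := e]]]]]]

1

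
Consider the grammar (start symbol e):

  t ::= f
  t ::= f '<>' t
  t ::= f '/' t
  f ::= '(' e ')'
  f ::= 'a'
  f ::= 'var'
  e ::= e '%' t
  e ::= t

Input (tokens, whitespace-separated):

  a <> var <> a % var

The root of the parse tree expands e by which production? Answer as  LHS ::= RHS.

e ::= e '%' t

[e [e [t [f a] <> [t [f var] <> [t [f a]]]]] % [t [f var]]]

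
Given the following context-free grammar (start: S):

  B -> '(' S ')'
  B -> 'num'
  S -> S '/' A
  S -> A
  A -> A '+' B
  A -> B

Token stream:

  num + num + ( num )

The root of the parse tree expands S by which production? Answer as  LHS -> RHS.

[S [A [A [A [B num]] + [B num]] + [B ( [S [A [B num]]] )]]]

S -> A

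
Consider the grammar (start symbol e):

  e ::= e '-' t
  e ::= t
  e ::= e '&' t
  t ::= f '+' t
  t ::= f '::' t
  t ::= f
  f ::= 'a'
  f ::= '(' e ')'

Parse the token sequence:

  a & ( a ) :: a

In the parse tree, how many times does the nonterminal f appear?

4

[e [e [t [f a]]] & [t [f ( [e [t [f a]]] )] :: [t [f a]]]]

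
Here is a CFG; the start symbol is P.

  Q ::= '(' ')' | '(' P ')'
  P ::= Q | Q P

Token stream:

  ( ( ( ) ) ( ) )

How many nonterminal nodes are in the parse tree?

8

[P [Q ( [P [Q ( [P [Q ( )]] )] [P [Q ( )]]] )]]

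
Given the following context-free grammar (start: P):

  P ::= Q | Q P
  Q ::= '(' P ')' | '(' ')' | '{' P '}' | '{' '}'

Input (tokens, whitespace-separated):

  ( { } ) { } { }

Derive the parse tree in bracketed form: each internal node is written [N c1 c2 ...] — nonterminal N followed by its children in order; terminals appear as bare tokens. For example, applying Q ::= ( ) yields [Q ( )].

P
Q P
( P ) P
( Q ) P
( { } ) P
( { } ) Q P
( { } ) { } P
( { } ) { } Q
( { } ) { } { }

[P [Q ( [P [Q { }]] )] [P [Q { }] [P [Q { }]]]]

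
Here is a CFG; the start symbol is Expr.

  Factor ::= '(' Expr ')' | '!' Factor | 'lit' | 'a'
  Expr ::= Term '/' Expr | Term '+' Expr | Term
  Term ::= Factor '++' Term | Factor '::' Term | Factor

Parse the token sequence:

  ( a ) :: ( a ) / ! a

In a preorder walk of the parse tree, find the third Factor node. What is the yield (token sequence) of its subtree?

[Expr [Term [Factor ( [Expr [Term [Factor a]]] )] :: [Term [Factor ( [Expr [Term [Factor a]]] )]]] / [Expr [Term [Factor ! [Factor a]]]]]

( a )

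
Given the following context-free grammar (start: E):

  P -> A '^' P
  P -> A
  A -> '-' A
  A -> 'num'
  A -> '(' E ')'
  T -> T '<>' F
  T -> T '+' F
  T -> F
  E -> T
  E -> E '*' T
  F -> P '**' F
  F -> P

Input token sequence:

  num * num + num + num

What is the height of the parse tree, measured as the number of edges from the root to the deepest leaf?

[E [E [T [F [P [A num]]]]] * [T [T [T [F [P [A num]]]] + [F [P [A num]]]] + [F [P [A num]]]]]

7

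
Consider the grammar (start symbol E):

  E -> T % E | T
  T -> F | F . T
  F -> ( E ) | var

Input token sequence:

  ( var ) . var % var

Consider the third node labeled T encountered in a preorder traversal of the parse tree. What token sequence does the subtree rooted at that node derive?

var

[E [T [F ( [E [T [F var]]] )] . [T [F var]]] % [E [T [F var]]]]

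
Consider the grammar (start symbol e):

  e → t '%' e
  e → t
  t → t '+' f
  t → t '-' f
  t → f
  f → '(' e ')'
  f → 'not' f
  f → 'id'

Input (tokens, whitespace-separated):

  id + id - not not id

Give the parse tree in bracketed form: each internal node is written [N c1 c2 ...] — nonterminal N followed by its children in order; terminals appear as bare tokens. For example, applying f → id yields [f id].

e
t
t - f
t + f - f
f + f - f
id + f - f
id + id - f
id + id - not f
id + id - not not f
id + id - not not id

[e [t [t [t [f id]] + [f id]] - [f not [f not [f id]]]]]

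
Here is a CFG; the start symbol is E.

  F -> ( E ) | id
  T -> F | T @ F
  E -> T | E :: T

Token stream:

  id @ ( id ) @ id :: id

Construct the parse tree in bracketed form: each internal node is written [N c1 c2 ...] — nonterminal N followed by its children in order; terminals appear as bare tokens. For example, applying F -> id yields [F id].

[E [E [T [T [T [F id]] @ [F ( [E [T [F id]]] )]] @ [F id]]] :: [T [F id]]]

E
E :: T
T :: T
T @ F :: T
T @ F @ F :: T
F @ F @ F :: T
id @ F @ F :: T
id @ ( E ) @ F :: T
id @ ( T ) @ F :: T
id @ ( F ) @ F :: T
id @ ( id ) @ F :: T
id @ ( id ) @ id :: T
id @ ( id ) @ id :: F
id @ ( id ) @ id :: id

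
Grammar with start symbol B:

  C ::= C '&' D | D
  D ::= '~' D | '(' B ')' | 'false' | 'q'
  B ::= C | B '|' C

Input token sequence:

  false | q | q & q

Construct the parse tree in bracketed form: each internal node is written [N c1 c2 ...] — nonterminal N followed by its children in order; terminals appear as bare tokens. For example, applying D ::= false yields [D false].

B
B | C
B | C | C
C | C | C
D | C | C
false | C | C
false | D | C
false | q | C
false | q | C & D
false | q | D & D
false | q | q & D
false | q | q & q

[B [B [B [C [D false]]] | [C [D q]]] | [C [C [D q]] & [D q]]]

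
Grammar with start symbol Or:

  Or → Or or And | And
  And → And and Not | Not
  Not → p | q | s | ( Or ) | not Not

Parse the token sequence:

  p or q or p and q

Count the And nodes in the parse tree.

[Or [Or [Or [And [Not p]]] or [And [Not q]]] or [And [And [Not p]] and [Not q]]]

4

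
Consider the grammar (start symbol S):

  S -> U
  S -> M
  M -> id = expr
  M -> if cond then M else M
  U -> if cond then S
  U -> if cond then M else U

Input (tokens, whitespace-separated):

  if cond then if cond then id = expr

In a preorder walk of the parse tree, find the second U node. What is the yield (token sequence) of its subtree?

[S [U if cond then [S [U if cond then [S [M id = expr]]]]]]

if cond then id = expr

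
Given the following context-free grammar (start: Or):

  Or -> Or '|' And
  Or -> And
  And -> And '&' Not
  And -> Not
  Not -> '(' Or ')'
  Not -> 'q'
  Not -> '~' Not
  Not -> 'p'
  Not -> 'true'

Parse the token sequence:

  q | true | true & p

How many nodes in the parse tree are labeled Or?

3

[Or [Or [Or [And [Not q]]] | [And [Not true]]] | [And [And [Not true]] & [Not p]]]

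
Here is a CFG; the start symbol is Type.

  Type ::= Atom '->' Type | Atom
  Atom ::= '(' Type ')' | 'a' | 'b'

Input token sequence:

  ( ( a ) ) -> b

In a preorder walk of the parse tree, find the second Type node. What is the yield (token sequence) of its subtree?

( a )

[Type [Atom ( [Type [Atom ( [Type [Atom a]] )]] )] -> [Type [Atom b]]]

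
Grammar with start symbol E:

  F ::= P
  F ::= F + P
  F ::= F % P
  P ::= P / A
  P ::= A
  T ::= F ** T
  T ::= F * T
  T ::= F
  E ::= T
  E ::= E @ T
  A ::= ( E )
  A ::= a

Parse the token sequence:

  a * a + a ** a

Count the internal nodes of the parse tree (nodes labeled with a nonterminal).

[E [T [F [P [A a]]] * [T [F [F [P [A a]]] + [P [A a]]] ** [T [F [P [A a]]]]]]]

16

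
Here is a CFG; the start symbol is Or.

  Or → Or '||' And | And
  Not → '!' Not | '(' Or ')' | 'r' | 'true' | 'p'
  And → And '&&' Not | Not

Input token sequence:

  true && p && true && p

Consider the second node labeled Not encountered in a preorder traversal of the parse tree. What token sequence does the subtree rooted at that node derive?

[Or [And [And [And [And [Not true]] && [Not p]] && [Not true]] && [Not p]]]

p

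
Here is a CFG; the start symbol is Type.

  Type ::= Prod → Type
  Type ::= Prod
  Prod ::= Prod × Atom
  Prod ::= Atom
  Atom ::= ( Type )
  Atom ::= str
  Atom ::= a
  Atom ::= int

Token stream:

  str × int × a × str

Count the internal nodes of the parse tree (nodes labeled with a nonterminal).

9

[Type [Prod [Prod [Prod [Prod [Atom str]] × [Atom int]] × [Atom a]] × [Atom str]]]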